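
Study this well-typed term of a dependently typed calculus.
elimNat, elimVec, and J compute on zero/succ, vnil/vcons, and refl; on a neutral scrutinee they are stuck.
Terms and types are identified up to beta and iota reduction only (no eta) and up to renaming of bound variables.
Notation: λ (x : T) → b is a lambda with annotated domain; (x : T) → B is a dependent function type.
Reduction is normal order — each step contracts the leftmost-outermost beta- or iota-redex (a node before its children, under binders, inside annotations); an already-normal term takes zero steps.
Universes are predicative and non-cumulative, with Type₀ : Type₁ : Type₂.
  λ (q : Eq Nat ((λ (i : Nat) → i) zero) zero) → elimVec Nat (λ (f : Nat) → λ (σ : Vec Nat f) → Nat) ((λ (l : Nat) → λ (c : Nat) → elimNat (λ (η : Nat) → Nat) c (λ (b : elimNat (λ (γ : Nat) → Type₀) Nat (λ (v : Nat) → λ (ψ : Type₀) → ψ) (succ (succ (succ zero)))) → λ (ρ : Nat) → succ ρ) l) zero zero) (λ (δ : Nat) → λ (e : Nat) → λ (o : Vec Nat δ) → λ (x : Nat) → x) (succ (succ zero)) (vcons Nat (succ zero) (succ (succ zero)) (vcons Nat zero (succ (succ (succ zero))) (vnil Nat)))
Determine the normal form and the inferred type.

resulting normal form:
  λ (q : Eq Nat zero zero) → zero
type:
  (q : Eq Nat zero zero) → Nat
observation: the first redex contracted is a beta-redex; the normal form is reached in 15 normal-order steps.


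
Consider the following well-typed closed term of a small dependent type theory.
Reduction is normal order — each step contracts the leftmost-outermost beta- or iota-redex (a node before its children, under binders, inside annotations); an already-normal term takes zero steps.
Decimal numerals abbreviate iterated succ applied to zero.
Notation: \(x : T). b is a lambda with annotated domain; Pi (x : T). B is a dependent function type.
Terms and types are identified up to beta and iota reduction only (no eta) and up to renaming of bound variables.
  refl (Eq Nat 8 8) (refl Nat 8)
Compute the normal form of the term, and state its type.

reduced normal form:
  refl (Eq Nat 8 8) (refl Nat 8)
type:
  Eq (Eq Nat 8 8) (refl Nat 8) (refl Nat 8)
observation: no redex remains anywhere in the term; it is its own normal form.


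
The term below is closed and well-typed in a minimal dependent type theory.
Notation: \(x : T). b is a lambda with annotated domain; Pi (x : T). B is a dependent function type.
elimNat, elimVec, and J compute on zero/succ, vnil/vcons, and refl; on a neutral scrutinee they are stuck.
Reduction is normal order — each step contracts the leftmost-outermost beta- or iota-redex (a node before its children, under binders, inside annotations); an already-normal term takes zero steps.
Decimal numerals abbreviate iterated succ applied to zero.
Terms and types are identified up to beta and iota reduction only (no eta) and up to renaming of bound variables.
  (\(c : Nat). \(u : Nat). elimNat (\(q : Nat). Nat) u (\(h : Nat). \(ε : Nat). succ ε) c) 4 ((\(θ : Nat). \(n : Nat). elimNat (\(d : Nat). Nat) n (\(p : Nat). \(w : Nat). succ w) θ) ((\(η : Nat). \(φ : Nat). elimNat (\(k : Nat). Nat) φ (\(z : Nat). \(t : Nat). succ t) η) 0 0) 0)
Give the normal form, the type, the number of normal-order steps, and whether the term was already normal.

normal form:
  4
the term's type:
  Nat
reduction steps (normal order): 21
started in normal form: no
first contracted redex: a beta-redex


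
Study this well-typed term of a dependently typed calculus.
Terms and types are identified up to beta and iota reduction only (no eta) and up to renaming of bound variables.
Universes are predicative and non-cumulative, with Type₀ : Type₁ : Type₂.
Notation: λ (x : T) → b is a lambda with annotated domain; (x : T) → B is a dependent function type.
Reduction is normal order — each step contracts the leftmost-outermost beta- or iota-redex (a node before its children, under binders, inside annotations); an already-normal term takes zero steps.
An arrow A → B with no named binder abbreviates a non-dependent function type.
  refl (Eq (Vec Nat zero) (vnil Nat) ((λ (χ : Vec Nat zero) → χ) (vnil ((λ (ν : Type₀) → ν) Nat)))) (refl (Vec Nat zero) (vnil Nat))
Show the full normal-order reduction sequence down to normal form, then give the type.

normal-order reduction:
  refl (Eq (Vec Nat zero) (vnil Nat) ((λ (χ : Vec Nat zero) → χ) (vnil ((λ (ν : Type₀) → ν) Nat)))) (refl (Vec Nat zero) (vnil Nat))
  ~> refl (Eq (Vec Nat zero) (vnil Nat) (vnil ((λ (χ : Type₀) → χ) Nat))) (refl (Vec Nat zero) (vnil Nat))
  ~> refl (Eq (Vec Nat zero) (vnil Nat) (vnil Nat)) (refl (Vec Nat zero) (vnil Nat))
inferred type:
  Eq (Eq (Vec Nat zero) (vnil Nat) (vnil Nat)) (refl (Vec Nat zero) (vnil Nat)) (refl (Vec Nat zero) (vnil Nat))


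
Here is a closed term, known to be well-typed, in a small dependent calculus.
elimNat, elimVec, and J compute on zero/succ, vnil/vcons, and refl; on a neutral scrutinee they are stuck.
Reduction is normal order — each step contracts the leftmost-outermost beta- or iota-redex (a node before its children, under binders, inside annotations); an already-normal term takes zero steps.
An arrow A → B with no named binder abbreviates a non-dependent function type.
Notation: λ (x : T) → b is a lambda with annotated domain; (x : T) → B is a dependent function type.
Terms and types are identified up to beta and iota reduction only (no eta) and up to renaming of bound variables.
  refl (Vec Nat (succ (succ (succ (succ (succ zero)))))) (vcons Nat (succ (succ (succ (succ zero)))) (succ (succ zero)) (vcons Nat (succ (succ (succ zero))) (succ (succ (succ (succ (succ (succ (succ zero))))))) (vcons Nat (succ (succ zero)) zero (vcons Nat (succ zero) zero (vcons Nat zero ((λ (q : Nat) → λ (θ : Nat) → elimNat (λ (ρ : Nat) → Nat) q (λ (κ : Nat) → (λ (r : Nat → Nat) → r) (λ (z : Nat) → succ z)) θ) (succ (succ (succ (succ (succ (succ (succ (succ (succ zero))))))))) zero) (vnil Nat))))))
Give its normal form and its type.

resulting normal form:
  refl (Vec Nat (succ (succ (succ (succ (succ zero)))))) (vcons Nat (succ (succ (succ (succ zero)))) (succ (succ zero)) (vcons Nat (succ (succ (succ zero))) (succ (succ (succ (succ (succ (succ (succ zero))))))) (vcons Nat (succ (succ zero)) zero (vcons Nat (succ zero) zero (vcons Nat zero (succ (succ (succ (succ (succ (succ (succ (succ (succ zero))))))))) (vnil Nat))))))
the term's type:
  Eq (Vec Nat (succ (succ (succ (succ (succ zero)))))) (vcons Nat (succ (succ (succ (succ zero)))) (succ (succ zero)) (vcons Nat (succ (succ (succ zero))) (succ (succ (succ (succ (succ (succ (succ zero))))))) (vcons Nat (succ (succ zero)) zero (vcons Nat (succ zero) zero (vcons Nat zero (succ (succ (succ (succ (succ (succ (succ (succ (succ zero))))))))) (vnil Nat)))))) (vcons Nat (succ (succ (succ (succ zero)))) (succ (succ zero)) (vcons Nat (succ (succ (succ zero))) (succ (succ (succ (succ (succ (succ (succ zero))))))) (vcons Nat (succ (succ zero)) zero (vcons Nat (succ zero) zero (vcons Nat zero (succ (succ (succ (succ (succ (succ (succ (succ (succ zero))))))))) (vnil Nat))))))


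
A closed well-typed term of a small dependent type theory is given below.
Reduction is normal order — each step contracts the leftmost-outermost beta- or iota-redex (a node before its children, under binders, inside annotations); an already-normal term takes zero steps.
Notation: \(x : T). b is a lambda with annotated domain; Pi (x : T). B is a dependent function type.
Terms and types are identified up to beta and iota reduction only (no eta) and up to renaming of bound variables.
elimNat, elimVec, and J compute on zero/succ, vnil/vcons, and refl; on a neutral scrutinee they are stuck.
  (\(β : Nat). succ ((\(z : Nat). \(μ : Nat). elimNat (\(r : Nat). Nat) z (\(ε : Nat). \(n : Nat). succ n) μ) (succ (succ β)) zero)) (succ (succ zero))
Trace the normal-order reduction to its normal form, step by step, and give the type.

normal-order reduction sequence:
  (\(β : Nat). succ ((\(z : Nat). \(μ : Nat). elimNat (\(r : Nat). Nat) z (\(ε : Nat). \(n : Nat). succ n) μ) (succ (succ β)) zero)) (succ (succ zero))
  ~> succ ((\(β : Nat). \(z : Nat). elimNat (\(μ : Nat). Nat) β (\(r : Nat). \(ε : Nat). succ ε) z) (succ (succ (succ (succ zero)))) zero)
  ~> succ ((\(β : Nat). elimNat (\(z : Nat). Nat) (succ (succ (succ (succ zero)))) (\(μ : Nat). \(r : Nat). succ r) β) zero)
  ~> succ (elimNat (\(β : Nat). Nat) (succ (succ (succ (succ zero)))) (\(z : Nat). \(μ : Nat). succ μ) zero)
  ~> succ (succ (succ (succ (succ zero))))
type:
  Nat


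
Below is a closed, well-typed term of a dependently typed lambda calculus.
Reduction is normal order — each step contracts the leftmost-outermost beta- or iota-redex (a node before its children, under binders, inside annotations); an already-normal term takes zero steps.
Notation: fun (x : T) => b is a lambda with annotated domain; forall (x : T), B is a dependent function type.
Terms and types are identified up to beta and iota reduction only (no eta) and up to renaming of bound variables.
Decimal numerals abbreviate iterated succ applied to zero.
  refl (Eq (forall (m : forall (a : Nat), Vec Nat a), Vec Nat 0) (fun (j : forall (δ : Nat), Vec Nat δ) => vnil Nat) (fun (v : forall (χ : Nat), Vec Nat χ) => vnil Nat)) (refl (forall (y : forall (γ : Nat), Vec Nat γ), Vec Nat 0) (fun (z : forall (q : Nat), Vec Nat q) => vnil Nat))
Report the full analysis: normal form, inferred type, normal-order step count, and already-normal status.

normal form:
  refl (Eq (forall (m : forall (a : Nat), Vec Nat a), Vec Nat 0) (fun (j : forall (δ : Nat), Vec Nat δ) => vnil Nat) (fun (v : forall (χ : Nat), Vec Nat χ) => vnil Nat)) (refl (forall (y : forall (γ : Nat), Vec Nat γ), Vec Nat 0) (fun (z : forall (q : Nat), Vec Nat q) => vnil Nat))
type:
  Eq (Eq (forall (m : forall (a : Nat), Vec Nat a), Vec Nat 0) (fun (j : forall (δ : Nat), Vec Nat δ) => vnil Nat) (fun (v : forall (χ : Nat), Vec Nat χ) => vnil Nat)) (refl (forall (y : forall (γ : Nat), Vec Nat γ), Vec Nat 0) (fun (z : forall (q : Nat), Vec Nat q) => vnil Nat)) (refl (forall (u : forall (ν : Nat), Vec Nat ν), Vec Nat 0) (fun (g : forall (ε : Nat), Vec Nat ε) => vnil Nat))
steps to reach normal form (normal order): 0
started in normal form: yes


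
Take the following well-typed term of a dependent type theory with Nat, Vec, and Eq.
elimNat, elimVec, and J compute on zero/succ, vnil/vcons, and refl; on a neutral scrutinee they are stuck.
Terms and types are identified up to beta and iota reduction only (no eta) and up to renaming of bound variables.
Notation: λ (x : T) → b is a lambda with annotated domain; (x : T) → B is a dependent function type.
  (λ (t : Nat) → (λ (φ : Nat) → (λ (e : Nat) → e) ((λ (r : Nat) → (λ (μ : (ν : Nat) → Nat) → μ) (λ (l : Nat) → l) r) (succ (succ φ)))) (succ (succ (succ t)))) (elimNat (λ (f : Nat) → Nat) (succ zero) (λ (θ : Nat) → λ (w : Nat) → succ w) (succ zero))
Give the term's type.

the term's type:
  Nat


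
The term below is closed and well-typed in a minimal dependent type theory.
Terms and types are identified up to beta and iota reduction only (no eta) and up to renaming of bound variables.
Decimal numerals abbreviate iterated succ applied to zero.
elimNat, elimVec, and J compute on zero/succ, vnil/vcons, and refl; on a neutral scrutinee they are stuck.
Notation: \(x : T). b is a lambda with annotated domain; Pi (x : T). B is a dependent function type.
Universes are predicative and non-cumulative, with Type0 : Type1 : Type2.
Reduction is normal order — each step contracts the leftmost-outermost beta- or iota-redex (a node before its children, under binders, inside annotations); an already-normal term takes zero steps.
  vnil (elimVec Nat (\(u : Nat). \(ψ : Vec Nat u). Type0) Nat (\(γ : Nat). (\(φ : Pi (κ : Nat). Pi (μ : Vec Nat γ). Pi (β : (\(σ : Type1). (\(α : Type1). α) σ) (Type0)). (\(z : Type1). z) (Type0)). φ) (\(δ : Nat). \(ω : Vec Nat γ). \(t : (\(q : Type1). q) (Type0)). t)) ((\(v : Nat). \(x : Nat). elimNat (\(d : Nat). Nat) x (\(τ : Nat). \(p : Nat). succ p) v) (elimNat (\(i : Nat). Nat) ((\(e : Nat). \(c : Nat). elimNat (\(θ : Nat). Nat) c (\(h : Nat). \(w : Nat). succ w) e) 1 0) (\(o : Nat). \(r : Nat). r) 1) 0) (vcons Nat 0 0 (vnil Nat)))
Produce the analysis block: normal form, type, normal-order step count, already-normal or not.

normal form:
  vnil Nat
type:
  Vec Nat 0
steps to reach normal form (normal order): 7
term was already normal: no
first redex: an elimVec iota-redex


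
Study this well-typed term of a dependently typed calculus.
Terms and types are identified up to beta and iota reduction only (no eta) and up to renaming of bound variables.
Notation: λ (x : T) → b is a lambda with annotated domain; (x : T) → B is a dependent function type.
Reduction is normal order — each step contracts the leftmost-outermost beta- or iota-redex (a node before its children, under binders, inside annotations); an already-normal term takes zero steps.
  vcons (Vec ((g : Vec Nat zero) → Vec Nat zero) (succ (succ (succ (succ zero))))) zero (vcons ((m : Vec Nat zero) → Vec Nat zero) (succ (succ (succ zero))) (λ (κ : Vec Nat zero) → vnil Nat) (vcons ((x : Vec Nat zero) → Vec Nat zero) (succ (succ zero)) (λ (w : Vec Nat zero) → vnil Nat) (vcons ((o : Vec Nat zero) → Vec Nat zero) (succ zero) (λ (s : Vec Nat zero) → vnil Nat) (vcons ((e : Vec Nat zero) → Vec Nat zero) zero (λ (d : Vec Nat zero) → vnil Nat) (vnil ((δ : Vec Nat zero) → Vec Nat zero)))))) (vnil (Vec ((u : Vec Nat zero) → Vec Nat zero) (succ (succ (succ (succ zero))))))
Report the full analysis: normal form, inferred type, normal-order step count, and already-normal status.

reduced normal form:
  vcons (Vec ((g : Vec Nat zero) → Vec Nat zero) (succ (succ (succ (succ zero))))) zero (vcons ((m : Vec Nat zero) → Vec Nat zero) (succ (succ (succ zero))) (λ (κ : Vec Nat zero) → vnil Nat) (vcons ((x : Vec Nat zero) → Vec Nat zero) (succ (succ zero)) (λ (w : Vec Nat zero) → vnil Nat) (vcons ((o : Vec Nat zero) → Vec Nat zero) (succ zero) (λ (s : Vec Nat zero) → vnil Nat) (vcons ((e : Vec Nat zero) → Vec Nat zero) zero (λ (d : Vec Nat zero) → vnil Nat) (vnil ((δ : Vec Nat zero) → Vec Nat zero)))))) (vnil (Vec ((u : Vec Nat zero) → Vec Nat zero) (succ (succ (succ (succ zero))))))
type:
  Vec (Vec ((g : Vec Nat zero) → Vec Nat zero) (succ (succ (succ (succ zero))))) (succ zero)
steps to reach normal form (normal order): 0
term was already normal: yes


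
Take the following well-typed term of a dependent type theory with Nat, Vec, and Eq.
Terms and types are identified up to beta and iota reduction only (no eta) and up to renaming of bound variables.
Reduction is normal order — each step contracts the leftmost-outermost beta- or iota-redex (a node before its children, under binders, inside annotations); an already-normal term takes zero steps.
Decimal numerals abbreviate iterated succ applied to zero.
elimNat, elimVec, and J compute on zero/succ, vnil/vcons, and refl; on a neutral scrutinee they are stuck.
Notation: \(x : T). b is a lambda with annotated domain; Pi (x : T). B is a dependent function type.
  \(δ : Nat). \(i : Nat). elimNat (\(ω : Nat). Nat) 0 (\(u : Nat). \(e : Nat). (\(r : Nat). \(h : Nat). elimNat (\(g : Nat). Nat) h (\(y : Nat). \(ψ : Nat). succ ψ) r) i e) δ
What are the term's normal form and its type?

resulting normal form:
  \(δ : Nat). \(i : Nat). elimNat (\(ω : Nat). Nat) 0 (\(u : Nat). \(e : Nat). elimNat (\(r : Nat). Nat) e (\(h : Nat). \(g : Nat). succ g) i) δ
the term's type:
  Pi (δ : Nat). Pi (i : Nat). Nat


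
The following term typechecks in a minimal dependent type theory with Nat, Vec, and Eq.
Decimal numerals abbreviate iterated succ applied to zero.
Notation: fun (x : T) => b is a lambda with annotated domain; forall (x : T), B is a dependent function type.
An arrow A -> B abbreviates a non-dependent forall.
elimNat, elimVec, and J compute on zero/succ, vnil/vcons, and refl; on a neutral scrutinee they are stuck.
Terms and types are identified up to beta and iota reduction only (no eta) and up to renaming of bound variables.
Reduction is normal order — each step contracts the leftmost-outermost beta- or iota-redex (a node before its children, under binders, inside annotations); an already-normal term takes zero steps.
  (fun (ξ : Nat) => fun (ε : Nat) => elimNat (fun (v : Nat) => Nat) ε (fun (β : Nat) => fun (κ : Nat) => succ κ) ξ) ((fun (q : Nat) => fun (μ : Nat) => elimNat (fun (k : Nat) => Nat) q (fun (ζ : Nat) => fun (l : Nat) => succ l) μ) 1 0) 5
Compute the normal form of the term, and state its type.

reduced normal form:
  6
the term's type:
  Nat
observation: the term reaches its normal form after 9 normal-order steps.


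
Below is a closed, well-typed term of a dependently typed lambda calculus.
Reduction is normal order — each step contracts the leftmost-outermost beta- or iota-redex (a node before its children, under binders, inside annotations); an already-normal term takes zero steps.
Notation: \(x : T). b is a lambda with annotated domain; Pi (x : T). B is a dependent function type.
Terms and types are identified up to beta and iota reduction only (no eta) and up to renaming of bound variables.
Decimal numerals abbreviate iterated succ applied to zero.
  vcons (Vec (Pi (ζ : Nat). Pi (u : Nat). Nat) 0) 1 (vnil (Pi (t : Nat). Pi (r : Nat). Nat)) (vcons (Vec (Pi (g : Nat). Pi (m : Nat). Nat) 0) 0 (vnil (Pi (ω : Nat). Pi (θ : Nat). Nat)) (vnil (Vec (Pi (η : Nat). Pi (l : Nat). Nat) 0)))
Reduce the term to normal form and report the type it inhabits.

reduced normal form:
  vcons (Vec (Pi (ζ : Nat). Pi (u : Nat). Nat) 0) 1 (vnil (Pi (t : Nat). Pi (r : Nat). Nat)) (vcons (Vec (Pi (g : Nat). Pi (m : Nat). Nat) 0) 0 (vnil (Pi (ω : Nat). Pi (θ : Nat). Nat)) (vnil (Vec (Pi (η : Nat). Pi (l : Nat). Nat) 0)))
inferred type:
  Vec (Vec (Pi (ζ : Nat). Pi (u : Nat). Nat) 0) 2
observation: no redex remains anywhere in the term; it is its own normal form.


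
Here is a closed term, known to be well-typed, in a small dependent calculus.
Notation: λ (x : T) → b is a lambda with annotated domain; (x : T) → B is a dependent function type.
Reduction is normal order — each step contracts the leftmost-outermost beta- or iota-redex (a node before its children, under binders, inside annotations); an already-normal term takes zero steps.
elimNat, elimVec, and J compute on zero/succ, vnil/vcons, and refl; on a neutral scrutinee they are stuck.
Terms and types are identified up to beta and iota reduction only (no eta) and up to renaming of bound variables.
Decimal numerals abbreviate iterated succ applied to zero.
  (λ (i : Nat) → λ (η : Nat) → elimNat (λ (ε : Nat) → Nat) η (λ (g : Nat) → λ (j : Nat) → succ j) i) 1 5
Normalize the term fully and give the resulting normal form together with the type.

reduced normal form:
  6
inferred type:
  Nat
observation: the first redex contracted is a beta-redex; the normal form is reached in 6 normal-order steps.


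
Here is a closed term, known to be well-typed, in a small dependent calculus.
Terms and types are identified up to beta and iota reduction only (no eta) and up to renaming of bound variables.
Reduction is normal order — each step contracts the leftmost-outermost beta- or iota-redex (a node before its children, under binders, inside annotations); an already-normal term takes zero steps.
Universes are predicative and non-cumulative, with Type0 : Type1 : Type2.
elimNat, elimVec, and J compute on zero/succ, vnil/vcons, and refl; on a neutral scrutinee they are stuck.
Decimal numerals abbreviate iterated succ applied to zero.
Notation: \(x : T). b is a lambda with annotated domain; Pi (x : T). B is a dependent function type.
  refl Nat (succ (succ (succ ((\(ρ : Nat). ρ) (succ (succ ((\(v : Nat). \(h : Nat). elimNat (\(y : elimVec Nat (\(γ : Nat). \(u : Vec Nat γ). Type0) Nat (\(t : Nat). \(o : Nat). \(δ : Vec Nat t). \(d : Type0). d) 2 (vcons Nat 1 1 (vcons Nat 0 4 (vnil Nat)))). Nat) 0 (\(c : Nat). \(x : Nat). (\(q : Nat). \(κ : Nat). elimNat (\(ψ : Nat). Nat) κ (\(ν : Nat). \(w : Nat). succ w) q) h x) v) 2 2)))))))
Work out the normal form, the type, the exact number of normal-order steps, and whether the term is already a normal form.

resulting normal form:
  refl Nat 9
the term's type:
  Eq Nat 9 9
steps to reach normal form (normal order): 28
term was already normal: no
first redex: a beta-redex


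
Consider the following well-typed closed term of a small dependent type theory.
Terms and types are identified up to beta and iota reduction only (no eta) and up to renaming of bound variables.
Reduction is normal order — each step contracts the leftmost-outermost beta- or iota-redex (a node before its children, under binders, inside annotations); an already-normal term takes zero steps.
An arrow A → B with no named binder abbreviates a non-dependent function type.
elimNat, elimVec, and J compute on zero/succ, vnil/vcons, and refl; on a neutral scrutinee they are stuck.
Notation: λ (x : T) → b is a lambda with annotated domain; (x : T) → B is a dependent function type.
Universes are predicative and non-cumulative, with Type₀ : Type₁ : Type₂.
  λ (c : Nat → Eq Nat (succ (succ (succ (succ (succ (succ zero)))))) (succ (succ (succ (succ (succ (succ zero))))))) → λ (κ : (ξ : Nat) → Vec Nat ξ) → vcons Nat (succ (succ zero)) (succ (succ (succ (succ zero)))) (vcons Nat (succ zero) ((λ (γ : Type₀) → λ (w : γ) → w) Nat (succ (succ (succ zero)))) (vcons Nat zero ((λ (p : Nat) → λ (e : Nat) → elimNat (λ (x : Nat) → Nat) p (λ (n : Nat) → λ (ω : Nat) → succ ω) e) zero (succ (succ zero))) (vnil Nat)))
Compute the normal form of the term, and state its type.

resulting normal form:
  λ (c : Nat → Eq Nat (succ (succ (succ (succ (succ (succ zero)))))) (succ (succ (succ (succ (succ (succ zero))))))) → λ (κ : (ξ : Nat) → Vec Nat ξ) → vcons Nat (succ (succ zero)) (succ (succ (succ (succ zero)))) (vcons Nat (succ zero) (succ (succ (succ zero))) (vcons Nat zero (succ (succ zero)) (vnil Nat)))
the term's type:
  (Nat → Eq Nat (succ (succ (succ (succ (succ (succ zero)))))) (succ (succ (succ (succ (succ (succ zero))))))) → ((c : Nat) → Vec Nat c) → Vec Nat (succ (succ (succ zero)))
observation: reduction starts at a beta-redex, and 11 normal-order steps reach the normal form.


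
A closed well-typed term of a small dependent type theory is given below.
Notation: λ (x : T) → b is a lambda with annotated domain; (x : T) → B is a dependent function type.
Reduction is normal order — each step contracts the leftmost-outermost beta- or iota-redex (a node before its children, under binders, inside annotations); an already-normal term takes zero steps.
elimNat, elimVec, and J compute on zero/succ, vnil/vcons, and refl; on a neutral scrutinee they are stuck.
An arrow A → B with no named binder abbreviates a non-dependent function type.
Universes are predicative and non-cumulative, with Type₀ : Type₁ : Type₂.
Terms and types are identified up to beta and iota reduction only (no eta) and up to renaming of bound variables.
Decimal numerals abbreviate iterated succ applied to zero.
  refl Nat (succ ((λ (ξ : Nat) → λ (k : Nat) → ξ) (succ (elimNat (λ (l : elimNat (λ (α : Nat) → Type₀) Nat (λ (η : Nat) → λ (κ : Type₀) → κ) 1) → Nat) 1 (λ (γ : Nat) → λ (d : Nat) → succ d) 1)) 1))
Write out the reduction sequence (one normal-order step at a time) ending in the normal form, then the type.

normal-order reduction:
  refl Nat (succ ((λ (ξ : Nat) → λ (k : Nat) → ξ) (succ (elimNat (λ (l : elimNat (λ (α : Nat) → Type₀) Nat (λ (η : Nat) → λ (κ : Type₀) → κ) 1) → Nat) 1 (λ (γ : Nat) → λ (d : Nat) → succ d) 1)) 1))
  ~> refl Nat (succ ((λ (ξ : Nat) → succ (elimNat (λ (k : elimNat (λ (l : Nat) → Type₀) Nat (λ (α : Nat) → λ (η : Type₀) → η) 1) → Nat) 1 (λ (κ : Nat) → λ (γ : Nat) → succ γ) 1)) 1))
  ~> refl Nat (succ (succ (elimNat (λ (ξ : elimNat (λ (k : Nat) → Type₀) Nat (λ (l : Nat) → λ (α : Type₀) → α) 1) → Nat) 1 (λ (η : Nat) → λ (κ : Nat) → succ κ) 1)))
  ~> refl Nat (succ (succ ((λ (ξ : Nat) → λ (k : Nat) → succ k) 0 (elimNat (λ (l : elimNat (λ (α : Nat) → Type₀) Nat (λ (η : Nat) → λ (κ : Type₀) → κ) 1) → Nat) 1 (λ (γ : Nat) → λ (d : Nat) → succ d) 0))))
  ~> refl Nat (succ (succ ((λ (ξ : Nat) → succ ξ) (elimNat (λ (k : elimNat (λ (l : Nat) → Type₀) Nat (λ (α : Nat) → λ (η : Type₀) → η) 1) → Nat) 1 (λ (κ : Nat) → λ (γ : Nat) → succ γ) 0))))
  ~> refl Nat (succ (succ (succ (elimNat (λ (ξ : elimNat (λ (k : Nat) → Type₀) Nat (λ (l : Nat) → λ (α : Type₀) → α) 1) → Nat) 1 (λ (η : Nat) → λ (κ : Nat) → succ κ) 0))))
  ~> refl Nat 4
inferred type:
  Eq Nat 4 4


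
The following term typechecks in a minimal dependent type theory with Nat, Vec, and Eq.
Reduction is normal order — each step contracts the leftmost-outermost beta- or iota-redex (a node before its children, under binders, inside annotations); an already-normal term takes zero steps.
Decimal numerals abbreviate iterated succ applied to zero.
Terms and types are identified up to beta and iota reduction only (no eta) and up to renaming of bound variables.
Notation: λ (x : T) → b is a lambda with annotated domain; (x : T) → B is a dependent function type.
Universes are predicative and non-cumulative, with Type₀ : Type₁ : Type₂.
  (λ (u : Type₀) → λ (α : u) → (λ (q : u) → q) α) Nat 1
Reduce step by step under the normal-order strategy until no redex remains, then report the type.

normal-order reduction:
  (λ (u : Type₀) → λ (α : u) → (λ (q : u) → q) α) Nat 1
  ~> (λ (u : Nat) → (λ (α : Nat) → α) u) 1
  ~> (λ (u : Nat) → u) 1
  ~> 1
type:
  Nat


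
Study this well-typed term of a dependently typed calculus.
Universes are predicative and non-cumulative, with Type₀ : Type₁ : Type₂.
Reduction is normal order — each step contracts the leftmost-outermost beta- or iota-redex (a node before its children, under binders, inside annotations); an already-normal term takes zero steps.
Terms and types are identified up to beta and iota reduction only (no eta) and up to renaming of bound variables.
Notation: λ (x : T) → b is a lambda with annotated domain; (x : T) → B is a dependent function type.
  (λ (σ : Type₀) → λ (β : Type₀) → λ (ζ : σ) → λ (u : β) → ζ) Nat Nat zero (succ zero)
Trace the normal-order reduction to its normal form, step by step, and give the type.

normal-order reduction:
  (λ (σ : Type₀) → λ (β : Type₀) → λ (ζ : σ) → λ (u : β) → ζ) Nat Nat zero (succ zero)
  ~> (λ (σ : Type₀) → λ (β : Nat) → λ (ζ : σ) → β) Nat zero (succ zero)
  ~> (λ (σ : Nat) → λ (β : Nat) → σ) zero (succ zero)
  ~> (λ (σ : Nat) → zero) (succ zero)
  ~> zero
inferred type:
  Nat


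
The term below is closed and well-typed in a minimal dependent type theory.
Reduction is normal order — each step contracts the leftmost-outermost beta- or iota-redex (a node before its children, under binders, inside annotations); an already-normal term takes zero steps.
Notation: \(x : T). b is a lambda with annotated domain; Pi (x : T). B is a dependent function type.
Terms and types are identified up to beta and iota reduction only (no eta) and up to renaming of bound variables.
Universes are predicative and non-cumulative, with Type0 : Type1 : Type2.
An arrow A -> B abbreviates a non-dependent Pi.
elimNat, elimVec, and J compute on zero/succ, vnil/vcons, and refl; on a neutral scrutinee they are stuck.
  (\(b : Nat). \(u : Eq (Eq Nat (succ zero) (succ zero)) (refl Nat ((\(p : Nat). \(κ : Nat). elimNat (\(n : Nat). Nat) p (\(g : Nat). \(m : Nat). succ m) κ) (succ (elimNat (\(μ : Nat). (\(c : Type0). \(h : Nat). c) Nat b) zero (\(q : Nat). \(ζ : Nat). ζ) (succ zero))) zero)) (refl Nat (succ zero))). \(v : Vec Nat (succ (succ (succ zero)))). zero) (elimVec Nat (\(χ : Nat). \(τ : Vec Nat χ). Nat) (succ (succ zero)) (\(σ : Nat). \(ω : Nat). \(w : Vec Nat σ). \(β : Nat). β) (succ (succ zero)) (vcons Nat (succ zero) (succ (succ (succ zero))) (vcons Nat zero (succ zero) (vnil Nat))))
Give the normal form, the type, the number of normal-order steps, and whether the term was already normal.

resulting normal form:
  \(b : Eq (Eq Nat (succ zero) (succ zero)) (refl Nat (succ zero)) (refl Nat (succ zero))). \(u : Vec Nat (succ (succ (succ zero)))). zero
type:
  Eq (Eq Nat (succ zero) (succ zero)) (refl Nat (succ zero)) (refl Nat (succ zero)) -> Vec Nat (succ (succ (succ zero))) -> Nat
steps to reach normal form (normal order): 8
started in normal form: no
first contracted redex: a beta-redex


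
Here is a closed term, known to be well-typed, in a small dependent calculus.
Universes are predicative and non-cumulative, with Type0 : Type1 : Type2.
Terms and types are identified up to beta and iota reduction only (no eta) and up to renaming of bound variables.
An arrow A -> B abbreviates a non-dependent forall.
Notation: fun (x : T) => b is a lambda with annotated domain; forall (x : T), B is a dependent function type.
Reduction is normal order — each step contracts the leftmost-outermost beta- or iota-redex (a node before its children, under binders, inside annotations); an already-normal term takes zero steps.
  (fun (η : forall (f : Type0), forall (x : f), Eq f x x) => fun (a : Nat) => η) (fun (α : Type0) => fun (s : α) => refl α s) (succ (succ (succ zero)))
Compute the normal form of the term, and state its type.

reduced normal form:
  fun (η : Type0) => fun (f : η) => refl η f
the term's type:
  forall (η : Type0), forall (f : η), Eq η f f
observation: contracting a beta-redex first, the term normalizes in 2 steps.


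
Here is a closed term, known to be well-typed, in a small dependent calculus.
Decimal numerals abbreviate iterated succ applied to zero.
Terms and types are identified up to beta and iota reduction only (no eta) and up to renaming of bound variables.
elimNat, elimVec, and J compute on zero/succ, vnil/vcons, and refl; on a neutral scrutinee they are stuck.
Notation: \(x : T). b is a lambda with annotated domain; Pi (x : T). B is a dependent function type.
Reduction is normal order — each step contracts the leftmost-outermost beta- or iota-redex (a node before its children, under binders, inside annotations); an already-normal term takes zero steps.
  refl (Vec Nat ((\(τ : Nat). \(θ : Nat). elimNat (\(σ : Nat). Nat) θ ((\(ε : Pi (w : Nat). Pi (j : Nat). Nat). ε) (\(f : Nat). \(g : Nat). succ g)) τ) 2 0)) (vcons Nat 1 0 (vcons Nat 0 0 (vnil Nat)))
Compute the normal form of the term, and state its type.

reduced normal form:
  refl (Vec Nat 2) (vcons Nat 1 0 (vcons Nat 0 0 (vnil Nat)))
inferred type:
  Eq (Vec Nat 2) (vcons Nat 1 0 (vcons Nat 0 0 (vnil Nat))) (vcons Nat 1 0 (vcons Nat 0 0 (vnil Nat)))
observation: contracting a beta-redex first, the term normalizes in 11 steps.


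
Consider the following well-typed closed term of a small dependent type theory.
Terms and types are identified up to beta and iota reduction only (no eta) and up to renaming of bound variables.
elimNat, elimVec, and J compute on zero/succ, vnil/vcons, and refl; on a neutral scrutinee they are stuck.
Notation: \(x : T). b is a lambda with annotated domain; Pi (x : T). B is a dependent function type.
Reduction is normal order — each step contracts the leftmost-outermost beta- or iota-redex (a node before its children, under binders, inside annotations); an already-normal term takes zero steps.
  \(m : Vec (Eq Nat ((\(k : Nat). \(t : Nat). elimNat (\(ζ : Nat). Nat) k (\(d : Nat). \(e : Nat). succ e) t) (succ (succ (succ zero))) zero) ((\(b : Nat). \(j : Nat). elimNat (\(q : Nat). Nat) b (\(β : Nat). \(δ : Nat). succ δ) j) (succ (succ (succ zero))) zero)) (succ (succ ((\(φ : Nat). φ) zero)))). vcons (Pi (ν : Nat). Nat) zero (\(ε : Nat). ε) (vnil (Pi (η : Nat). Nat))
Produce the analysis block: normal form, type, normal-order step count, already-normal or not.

normal form:
  \(m : Vec (Eq Nat (succ (succ (succ zero))) (succ (succ (succ zero)))) (succ (succ zero))). vcons (Pi (k : Nat). Nat) zero (\(t : Nat). t) (vnil (Pi (ζ : Nat). Nat))
the term's type:
  Pi (m : Vec (Eq Nat (succ (succ (succ zero))) (succ (succ (succ zero)))) (succ (succ zero))). Vec (Pi (k : Nat). Nat) (succ zero)
reduction steps (normal order): 7
already normal: no
first contracted redex: a beta-redex


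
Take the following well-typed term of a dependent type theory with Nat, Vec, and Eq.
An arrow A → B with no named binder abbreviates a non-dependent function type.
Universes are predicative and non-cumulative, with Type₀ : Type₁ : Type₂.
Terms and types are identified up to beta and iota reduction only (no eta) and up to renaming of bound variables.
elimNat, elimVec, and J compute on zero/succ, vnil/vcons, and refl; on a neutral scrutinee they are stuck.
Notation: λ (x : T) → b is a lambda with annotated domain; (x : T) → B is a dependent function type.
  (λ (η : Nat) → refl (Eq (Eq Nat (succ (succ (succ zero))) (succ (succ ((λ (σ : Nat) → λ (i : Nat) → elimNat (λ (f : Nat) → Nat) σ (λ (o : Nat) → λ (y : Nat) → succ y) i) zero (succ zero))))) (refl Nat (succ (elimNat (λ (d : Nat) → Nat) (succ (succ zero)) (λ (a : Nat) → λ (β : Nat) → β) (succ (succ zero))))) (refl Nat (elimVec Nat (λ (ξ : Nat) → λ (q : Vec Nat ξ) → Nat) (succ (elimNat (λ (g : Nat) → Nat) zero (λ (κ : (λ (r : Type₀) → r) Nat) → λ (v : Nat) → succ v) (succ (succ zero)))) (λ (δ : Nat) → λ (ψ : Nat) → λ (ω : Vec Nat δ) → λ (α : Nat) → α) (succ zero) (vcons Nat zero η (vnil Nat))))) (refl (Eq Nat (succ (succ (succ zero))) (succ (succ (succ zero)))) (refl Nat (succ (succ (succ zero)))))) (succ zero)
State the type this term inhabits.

type:
  Eq (Eq (Eq Nat (succ (succ (succ zero))) (succ (succ (succ zero)))) (refl Nat (succ (succ (succ zero)))) (refl Nat (succ (succ (succ zero))))) (refl (Eq Nat (succ (succ (succ zero))) (succ (succ (succ zero)))) (refl Nat (succ (succ (succ zero))))) (refl (Eq Nat (succ (succ (succ zero))) (succ (succ (succ zero)))) (refl Nat (succ (succ (succ zero)))))


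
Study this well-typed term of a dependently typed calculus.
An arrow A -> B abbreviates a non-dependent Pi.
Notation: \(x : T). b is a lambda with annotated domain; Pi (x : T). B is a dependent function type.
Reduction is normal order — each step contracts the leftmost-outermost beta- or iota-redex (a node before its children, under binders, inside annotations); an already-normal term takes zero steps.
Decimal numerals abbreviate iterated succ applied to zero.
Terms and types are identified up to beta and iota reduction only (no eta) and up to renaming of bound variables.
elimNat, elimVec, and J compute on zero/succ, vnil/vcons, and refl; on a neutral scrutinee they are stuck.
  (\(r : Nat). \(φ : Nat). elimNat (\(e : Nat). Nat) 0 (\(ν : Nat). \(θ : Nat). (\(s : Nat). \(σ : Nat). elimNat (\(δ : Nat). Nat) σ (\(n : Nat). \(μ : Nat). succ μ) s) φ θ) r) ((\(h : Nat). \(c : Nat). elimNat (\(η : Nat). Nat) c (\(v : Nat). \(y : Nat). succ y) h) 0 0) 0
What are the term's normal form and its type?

reduced normal form:
  0
inferred type:
  Nat


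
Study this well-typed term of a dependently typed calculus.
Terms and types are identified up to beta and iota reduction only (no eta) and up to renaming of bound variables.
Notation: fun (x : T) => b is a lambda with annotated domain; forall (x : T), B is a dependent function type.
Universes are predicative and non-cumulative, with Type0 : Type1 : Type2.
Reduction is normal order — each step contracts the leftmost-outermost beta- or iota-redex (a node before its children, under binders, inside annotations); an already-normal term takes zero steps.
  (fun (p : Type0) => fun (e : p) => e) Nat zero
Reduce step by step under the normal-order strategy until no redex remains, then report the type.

normal-order reduction sequence:
  (fun (p : Type0) => fun (e : p) => e) Nat zero
  ~> (fun (p : Nat) => p) zero
  ~> zero
type:
  Nat


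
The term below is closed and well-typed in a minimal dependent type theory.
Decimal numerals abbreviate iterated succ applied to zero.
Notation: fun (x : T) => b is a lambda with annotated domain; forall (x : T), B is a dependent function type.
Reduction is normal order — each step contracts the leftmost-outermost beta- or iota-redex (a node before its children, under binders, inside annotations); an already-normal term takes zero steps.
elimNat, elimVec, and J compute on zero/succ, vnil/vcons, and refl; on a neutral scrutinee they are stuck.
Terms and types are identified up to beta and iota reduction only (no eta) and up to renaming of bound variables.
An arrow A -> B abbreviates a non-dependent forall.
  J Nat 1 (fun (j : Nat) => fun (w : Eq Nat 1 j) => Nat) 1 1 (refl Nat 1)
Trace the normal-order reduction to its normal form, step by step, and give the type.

normal-order reduction:
  J Nat 1 (fun (j : Nat) => fun (w : Eq Nat 1 j) => Nat) 1 1 (refl Nat 1)
  ~> 1
inferred type:
  Nat


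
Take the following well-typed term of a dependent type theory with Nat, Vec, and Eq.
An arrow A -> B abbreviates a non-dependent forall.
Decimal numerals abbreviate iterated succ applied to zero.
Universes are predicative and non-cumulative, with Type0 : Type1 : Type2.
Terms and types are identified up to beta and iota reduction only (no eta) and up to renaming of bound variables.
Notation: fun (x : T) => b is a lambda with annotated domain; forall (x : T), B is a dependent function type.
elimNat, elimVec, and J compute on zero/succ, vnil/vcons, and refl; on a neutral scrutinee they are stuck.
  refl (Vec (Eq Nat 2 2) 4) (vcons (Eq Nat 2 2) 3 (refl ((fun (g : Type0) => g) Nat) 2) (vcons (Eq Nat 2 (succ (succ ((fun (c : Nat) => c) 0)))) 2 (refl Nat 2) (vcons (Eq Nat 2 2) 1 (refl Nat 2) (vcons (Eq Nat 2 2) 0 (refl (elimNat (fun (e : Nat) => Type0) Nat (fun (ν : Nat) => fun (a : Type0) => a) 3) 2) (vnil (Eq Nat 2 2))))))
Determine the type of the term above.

inferred type:
  Eq (Vec (Eq Nat 2 2) 4) (vcons (Eq Nat 2 2) 3 (refl Nat 2) (vcons (Eq Nat 2 2) 2 (refl Nat 2) (vcons (Eq Nat 2 2) 1 (refl Nat 2) (vcons (Eq Nat 2 2) 0 (refl Nat 2) (vnil (Eq Nat 2 2)))))) (vcons (Eq Nat 2 2) 3 (refl Nat 2) (vcons (Eq Nat 2 2) 2 (refl Nat 2) (vcons (Eq Nat 2 2) 1 (refl Nat 2) (vcons (Eq Nat 2 2) 0 (refl Nat 2) (vnil (Eq Nat 2 2))))))


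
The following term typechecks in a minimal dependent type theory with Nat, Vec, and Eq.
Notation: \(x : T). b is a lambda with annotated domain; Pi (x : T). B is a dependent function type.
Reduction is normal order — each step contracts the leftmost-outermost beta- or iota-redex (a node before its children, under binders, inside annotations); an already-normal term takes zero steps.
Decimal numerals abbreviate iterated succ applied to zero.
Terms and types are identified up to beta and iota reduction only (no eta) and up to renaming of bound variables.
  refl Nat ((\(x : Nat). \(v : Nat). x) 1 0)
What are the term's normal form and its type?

reduced normal form:
  refl Nat 1
the term's type:
  Eq Nat 1 1
observation: contracting a beta-redex first, the term normalizes in 2 steps.


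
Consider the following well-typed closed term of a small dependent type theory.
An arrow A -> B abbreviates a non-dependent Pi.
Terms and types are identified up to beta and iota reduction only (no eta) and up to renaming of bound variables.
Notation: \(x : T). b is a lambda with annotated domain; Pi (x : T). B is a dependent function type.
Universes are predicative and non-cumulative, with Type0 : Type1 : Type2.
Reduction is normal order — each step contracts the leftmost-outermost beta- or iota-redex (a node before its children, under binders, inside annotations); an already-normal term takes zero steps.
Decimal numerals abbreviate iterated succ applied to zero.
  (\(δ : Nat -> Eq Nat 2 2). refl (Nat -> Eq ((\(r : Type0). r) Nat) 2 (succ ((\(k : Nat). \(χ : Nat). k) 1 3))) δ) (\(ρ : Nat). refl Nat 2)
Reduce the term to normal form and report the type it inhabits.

resulting normal form:
  refl (Nat -> Eq Nat 2 2) (\(δ : Nat). refl Nat 2)
type:
  Eq (Nat -> Eq Nat 2 2) (\(δ : Nat). refl Nat 2) (\(r : Nat). refl Nat 2)
observation: reduction starts at a beta-redex, and 4 normal-order steps reach the normal form.
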